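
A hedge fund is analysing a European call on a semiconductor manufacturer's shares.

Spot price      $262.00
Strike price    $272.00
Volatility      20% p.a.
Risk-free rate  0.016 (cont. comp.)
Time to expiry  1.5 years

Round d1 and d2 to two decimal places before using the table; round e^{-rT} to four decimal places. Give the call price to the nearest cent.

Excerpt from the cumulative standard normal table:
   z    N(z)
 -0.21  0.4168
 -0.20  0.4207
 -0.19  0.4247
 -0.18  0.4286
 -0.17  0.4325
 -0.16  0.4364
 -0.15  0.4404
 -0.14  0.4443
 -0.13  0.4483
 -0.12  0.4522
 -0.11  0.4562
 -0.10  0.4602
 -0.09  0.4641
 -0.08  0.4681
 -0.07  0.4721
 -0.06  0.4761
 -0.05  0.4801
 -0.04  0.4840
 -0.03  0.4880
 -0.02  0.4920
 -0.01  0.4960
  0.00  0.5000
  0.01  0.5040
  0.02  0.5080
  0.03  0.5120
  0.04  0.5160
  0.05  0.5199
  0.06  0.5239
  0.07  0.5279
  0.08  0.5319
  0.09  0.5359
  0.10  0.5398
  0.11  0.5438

σ√T = 0.2·√1.5 = 0.2449
ln(S/K) + (r + σ²/2)T = ln(262/272) + (0.016 + 0.2²/2)·1.5 = -0.0375 + 0.0540 = 0.0165
d₁ = 0.0165 / 0.2449 = 0.0675 ⇒ 0.07
d₂ = d₁ − σ√T = 0.0675 − 0.2449 = -0.1774 ⇒ -0.18
e^(−rT) = e^(−0.016·1.5) = 0.9763
C = 262·N(0.07) − 272·0.9763·N(-0.18) = 262·0.5279 − 272·0.9763·0.4286 = 138.3098 − 113.8163 = 24.4935

$24.49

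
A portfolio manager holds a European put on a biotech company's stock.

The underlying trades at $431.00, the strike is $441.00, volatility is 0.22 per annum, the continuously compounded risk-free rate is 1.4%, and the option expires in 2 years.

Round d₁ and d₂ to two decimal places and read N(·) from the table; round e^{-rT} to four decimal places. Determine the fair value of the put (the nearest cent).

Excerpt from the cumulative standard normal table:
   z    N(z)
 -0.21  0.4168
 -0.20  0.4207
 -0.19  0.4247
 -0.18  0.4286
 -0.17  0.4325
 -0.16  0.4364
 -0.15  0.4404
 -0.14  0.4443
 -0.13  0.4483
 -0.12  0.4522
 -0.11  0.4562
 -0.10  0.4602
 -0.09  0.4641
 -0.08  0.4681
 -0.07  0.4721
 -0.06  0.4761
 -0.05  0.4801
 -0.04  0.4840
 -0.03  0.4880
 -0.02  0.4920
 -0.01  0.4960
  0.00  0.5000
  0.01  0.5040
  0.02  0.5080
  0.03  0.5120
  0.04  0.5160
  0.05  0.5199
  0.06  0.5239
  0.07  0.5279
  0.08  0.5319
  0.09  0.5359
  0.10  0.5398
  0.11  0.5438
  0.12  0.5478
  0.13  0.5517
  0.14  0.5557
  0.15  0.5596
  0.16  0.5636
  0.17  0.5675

T = 2;  σ√T = 0.3111
d₁ = [ln(431/441) + (0.014 + ½·0.22²)·2] / (σ√T) = (-0.0229 + 0.0764) / 0.3111 = 0.1718 ⇒ 0.17
d₂ = 0.1718 − 0.3111 = -0.1393 ⇒ -0.14
exp(−rT) = exp(−0.014·2) = 0.9724
P = 441·0.9724·N(0.14) − 431·N(-0.17) = 441·0.9724·0.5557 − 431·0.4325 = 238.2999 − 186.4075 = 51.8924

$51.89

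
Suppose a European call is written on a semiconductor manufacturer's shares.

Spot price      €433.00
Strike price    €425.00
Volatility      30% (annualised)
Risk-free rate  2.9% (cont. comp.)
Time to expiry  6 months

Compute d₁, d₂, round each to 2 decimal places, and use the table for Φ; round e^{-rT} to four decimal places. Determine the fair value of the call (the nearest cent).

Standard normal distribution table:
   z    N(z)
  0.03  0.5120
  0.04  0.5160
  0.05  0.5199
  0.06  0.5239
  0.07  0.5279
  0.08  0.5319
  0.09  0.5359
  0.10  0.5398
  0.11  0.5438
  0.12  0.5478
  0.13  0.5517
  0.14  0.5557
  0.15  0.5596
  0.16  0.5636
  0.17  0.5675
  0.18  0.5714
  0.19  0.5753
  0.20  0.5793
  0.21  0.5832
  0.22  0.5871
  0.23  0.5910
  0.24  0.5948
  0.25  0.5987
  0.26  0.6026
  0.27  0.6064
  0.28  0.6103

€43.15

σ√T = 0.3 × 0.7071 = 0.2121
d₁ = [ln(433/425) + (0.029 + ½·0.3²)·0.5] / (σ√T) = (0.0186 + 0.0370) / 0.2121 = 0.2623 which rounds to 0.26
d₂ = 0.2623 − 0.2121 = 0.0502 which rounds to 0.05
e^(−rT) = e^(−0.029·0.5) = 0.9856
C = 433·N(0.26) − 425·0.9856·N(0.05) = 433·0.6026 − 425·0.9856·0.5199 = 260.9258 − 217.7757 = 43.1501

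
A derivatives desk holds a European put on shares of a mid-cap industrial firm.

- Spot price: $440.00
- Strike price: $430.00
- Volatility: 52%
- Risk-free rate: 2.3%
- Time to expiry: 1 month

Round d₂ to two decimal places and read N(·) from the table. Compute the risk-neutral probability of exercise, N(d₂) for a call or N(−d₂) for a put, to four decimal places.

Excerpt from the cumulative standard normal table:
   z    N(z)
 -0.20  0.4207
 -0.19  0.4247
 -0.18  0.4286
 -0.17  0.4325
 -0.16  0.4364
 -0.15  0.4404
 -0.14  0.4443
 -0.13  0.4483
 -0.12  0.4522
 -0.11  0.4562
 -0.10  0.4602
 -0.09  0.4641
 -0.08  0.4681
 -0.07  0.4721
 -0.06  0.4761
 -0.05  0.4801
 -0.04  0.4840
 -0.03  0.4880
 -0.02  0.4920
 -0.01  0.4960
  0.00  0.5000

0.4641

σ√T = 0.52 × 0.2887 = 0.1501
d₁ = [ln(440/430) + (0.023 + ½·0.52²)·0.08333] / (σ√T) = (0.0230 + 0.0132) / 0.1501 = 0.2410 which rounds to 0.24
d₂ = 0.2410 − 0.1501 = 0.0909 which rounds to 0.09
Pr(exercise) under Q = N(−d₂) = N(-0.09) = 0.4641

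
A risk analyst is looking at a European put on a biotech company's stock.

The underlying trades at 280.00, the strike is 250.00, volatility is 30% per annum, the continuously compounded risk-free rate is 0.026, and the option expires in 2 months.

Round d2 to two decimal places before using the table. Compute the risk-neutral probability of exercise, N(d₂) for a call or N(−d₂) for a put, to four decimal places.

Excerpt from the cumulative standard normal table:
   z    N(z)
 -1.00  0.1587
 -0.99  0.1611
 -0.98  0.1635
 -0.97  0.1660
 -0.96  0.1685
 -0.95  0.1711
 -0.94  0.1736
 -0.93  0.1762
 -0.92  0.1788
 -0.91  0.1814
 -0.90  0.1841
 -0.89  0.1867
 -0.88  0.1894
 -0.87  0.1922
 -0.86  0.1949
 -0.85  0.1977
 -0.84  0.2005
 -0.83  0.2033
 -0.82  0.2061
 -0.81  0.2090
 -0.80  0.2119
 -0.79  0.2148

0.1841

σ√T = 0.3·√0.1667 = 0.1225
d₁ = [ln(280/250) + (0.026 + 0.3²/2)·0.1667] / 0.1225 = [0.1133 + 0.0118] / 0.1225 = 1.0219 ⇒ 1.02
d₂ = d₁ − σ√T = 1.0219 − 0.1225 = 0.8995 ⇒ 0.90
Pr(exercise) under Q = N(−d₂) = N(-0.90) = 0.1841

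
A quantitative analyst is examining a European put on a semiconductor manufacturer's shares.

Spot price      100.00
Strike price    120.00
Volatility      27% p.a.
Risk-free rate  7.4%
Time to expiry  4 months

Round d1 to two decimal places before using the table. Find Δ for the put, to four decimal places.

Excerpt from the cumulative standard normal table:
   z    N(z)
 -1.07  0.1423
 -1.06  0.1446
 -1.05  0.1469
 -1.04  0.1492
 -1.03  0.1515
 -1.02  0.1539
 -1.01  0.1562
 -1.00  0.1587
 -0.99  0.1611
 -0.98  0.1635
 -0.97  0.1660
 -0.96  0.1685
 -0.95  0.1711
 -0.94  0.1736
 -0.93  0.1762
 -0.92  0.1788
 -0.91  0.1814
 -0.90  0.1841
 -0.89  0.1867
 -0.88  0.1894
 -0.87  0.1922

-0.8238

T = 0.3333;  σ√T = 0.1559
d₁ = [ln(100/120) + (0.074 + 0.27²/2)·0.3333] / 0.1559 = [-0.1823 + 0.0368] / 0.1559 = -0.9334 ≈ -0.93
N(d₁) = N(-0.93) = 0.1762
Δ_put = N(d₁) − 1 = 0.1762 − 1 = -0.8238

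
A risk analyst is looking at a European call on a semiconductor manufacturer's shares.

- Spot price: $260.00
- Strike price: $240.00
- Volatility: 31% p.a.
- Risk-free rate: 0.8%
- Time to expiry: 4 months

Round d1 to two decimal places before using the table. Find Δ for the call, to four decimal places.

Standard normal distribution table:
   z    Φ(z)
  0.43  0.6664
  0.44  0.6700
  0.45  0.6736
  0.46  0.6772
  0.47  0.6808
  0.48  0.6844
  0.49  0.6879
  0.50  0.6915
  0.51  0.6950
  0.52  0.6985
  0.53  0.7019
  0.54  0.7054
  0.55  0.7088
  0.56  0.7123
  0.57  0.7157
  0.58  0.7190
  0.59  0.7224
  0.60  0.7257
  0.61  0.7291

0.7088

σ√T = 0.31·√0.3333 = 0.1790
d₁ = [ln(260/240) + (0.008 + 0.31²/2)·0.3333] / 0.1790 = [0.0800 + 0.0187] / 0.1790 = 0.5516 ⇒ 0.55
N(d₁) = N(0.55) = 0.7088
Δ_call = N(d₁) = 0.7088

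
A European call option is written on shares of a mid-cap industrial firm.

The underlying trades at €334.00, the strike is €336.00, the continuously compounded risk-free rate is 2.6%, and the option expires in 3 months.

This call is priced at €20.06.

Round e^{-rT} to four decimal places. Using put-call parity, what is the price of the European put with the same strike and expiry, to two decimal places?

e^(−rT) = e^(−0.026·0.25) = 0.9935
Put-call parity: C − P = S − K·e^(−rT) = 334 − 336·0.9935 = 334 − 333.8160 = 0.1840
P = C − (C − P) = 20.06 − (0.1840) = 19.8760

€19.88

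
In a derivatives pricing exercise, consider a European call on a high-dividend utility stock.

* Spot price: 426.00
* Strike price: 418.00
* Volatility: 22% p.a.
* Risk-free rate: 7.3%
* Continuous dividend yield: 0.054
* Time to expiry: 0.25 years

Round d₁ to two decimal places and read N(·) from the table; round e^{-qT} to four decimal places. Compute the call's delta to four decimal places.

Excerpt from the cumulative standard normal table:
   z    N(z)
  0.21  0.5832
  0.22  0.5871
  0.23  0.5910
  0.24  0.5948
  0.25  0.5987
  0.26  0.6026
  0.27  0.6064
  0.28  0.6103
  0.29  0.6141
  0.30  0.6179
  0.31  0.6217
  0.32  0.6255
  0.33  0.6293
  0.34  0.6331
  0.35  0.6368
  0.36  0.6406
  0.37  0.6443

σ√T = 0.22·√0.25 = 0.1100
d₁ = [ln(426/418) + (0.073 − 0.054 + ½·0.22²)·0.25] / (σ√T) = (0.0190 + 0.0108) / 0.1100 = 0.2705 ⇒ 0.27
N(d₁) = N(0.27) = 0.6064
Δ_call = e^(−qT)·N(d₁) = 0.9866·0.6064 = 0.5983

0.5983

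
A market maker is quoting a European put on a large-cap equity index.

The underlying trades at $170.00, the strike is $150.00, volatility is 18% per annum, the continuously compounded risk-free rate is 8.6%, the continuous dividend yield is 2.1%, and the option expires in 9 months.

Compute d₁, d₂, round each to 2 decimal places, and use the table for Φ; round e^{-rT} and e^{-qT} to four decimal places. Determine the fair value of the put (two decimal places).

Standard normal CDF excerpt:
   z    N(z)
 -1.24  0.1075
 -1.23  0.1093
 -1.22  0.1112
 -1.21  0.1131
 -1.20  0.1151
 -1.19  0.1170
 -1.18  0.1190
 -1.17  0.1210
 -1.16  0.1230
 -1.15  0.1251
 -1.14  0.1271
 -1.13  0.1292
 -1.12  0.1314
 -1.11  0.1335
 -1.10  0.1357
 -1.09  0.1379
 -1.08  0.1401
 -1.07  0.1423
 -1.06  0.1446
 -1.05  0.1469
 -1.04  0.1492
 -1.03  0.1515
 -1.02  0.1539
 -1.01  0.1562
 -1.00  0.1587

T = 0.75;  σ√T = 0.1559
d₁ = [ln(170/150) + (0.086 − 0.021 + 0.18²/2)·0.75] / 0.1559 = [0.1252 + 0.0609] / 0.1559 = 1.1936 which rounds to 1.19
d₂ = d₁ − σ√T = 1.1936 − 0.1559 = 1.0377 which rounds to 1.04
e^(−qT) = e^(−0.021·0.75) = 0.9844;  e^(−rT) = e^(−0.086·0.75) = 0.9375
N(−d₂) = N(-1.04) = 0.1492;  N(−d₁) = N(-1.19) = 0.1170
P = 150·0.9375·0.1492 − 170·0.9844·0.1170 = 20.9812 − 19.5797 = 1.4015

$1.40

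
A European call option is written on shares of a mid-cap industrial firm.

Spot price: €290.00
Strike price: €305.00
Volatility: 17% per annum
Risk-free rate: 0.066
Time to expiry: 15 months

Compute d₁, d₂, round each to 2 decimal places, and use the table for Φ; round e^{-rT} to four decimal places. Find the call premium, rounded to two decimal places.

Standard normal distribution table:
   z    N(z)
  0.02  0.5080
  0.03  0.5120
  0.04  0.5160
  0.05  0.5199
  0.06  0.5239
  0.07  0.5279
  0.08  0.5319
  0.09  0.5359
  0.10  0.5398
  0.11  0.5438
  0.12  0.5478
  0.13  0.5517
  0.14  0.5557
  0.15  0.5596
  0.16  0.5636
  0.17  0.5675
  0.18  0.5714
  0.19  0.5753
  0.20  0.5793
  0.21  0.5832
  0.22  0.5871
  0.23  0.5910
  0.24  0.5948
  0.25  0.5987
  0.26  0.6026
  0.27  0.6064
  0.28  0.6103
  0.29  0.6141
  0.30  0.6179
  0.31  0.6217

σ√T = 0.17 × 1.1180 = 0.1901
d₁ = [ln(290/305) + (0.066 + ½·0.17²)·1.25] / (σ√T) = (-0.0504 + 0.1006) / 0.1901 = 0.2638 which rounds to 0.26
d₂ = 0.2638 − 0.1901 = 0.0737 which rounds to 0.07
exp(−rT) = exp(−0.066·1.25) = 0.9208
C = 290·N(0.26) − 305·0.9208·N(0.07) = 290·0.6026 − 305·0.9208·0.5279 = 174.7540 − 148.2575 = 26.4965

€26.50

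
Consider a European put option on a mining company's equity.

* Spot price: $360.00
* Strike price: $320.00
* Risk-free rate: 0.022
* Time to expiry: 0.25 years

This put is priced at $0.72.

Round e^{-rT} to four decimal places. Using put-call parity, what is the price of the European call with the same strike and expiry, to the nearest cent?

e^(−rT) = e^(−0.022·0.25) = 0.9945
Put-call parity: C − P = S − K·e^(−rT) = 360 − 320·0.9945 = 360 − 318.2400 = 41.7600
C = P + (C − P) = 0.72 + (41.7600) = 42.4800

$42.48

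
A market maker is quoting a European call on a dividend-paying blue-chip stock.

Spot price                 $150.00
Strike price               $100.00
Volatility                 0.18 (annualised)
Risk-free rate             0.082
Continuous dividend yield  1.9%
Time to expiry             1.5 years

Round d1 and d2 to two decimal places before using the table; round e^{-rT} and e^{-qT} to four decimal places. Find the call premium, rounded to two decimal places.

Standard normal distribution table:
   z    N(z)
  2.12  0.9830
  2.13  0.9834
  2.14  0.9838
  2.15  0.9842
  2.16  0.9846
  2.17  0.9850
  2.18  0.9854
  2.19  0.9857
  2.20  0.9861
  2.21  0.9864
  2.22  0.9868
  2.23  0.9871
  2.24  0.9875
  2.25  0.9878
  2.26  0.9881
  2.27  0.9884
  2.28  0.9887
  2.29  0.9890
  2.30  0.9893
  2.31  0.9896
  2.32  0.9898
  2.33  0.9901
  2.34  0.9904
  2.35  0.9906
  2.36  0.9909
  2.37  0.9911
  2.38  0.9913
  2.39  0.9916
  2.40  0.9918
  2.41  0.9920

$57.45

σ√T = 0.18·√1.5 = 0.2205
d₁ = [ln(150/100) + (0.082 − 0.019 + ½·0.18²)·1.5] / (σ√T) = (0.4055 + 0.1188) / 0.2205 = 2.3781 → 2.38
d₂ = 2.3781 − 0.2205 = 2.1577 → 2.16
exp(−qT) = exp(−0.019·1.5) = 0.9719;  exp(−rT) = exp(−0.082·1.5) = 0.8843
N(d₁) = N(2.38) = 0.9913;  N(d₂) = N(2.16) = 0.9846
C = 150·0.9719·0.9913 − 100·0.8843·0.9846 = 144.5167 − 87.0682 = 57.4485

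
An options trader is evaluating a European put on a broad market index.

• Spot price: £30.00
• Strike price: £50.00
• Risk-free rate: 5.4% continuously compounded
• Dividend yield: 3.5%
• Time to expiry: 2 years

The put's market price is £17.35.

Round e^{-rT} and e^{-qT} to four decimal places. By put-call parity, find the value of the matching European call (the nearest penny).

£0.44

e^(−qT) = e^(−0.035·2) = 0.9324;  e^(−rT) = e^(−0.054·2) = 0.8976
Put-call parity: C − P = S·e^(−qT) − K·e^(−rT) = 30·0.9324 − 50·0.8976 = 27.9720 − 44.8800 = -16.9080
C = P + (C − P) = 17.35 + (-16.9080) = 0.4420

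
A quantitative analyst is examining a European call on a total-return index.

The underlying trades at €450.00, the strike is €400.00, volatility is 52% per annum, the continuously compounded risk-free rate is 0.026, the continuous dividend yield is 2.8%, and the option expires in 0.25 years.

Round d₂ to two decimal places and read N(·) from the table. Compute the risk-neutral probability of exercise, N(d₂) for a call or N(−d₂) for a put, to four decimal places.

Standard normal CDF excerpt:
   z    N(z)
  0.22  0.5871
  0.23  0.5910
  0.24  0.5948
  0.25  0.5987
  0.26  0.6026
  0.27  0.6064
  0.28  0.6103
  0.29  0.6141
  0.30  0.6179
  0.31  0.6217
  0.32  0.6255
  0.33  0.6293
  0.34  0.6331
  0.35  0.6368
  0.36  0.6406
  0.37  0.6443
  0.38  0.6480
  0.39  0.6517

σ√T = 0.52 × 0.5000 = 0.2600
ln(S/K) + (r − q + σ²/2)T = ln(450/400) + (0.026 − 0.028 + 0.52²/2)·0.25 = 0.1178 + 0.0333 = 0.1511
d₁ = 0.1511 / 0.2600 = 0.5811 → 0.58
d₂ = d₁ − σ√T = 0.5811 − 0.2600 = 0.3211 → 0.32
Risk-neutral Pr[S_T > K] = N(d₂) = N(0.32) = 0.6255

0.6255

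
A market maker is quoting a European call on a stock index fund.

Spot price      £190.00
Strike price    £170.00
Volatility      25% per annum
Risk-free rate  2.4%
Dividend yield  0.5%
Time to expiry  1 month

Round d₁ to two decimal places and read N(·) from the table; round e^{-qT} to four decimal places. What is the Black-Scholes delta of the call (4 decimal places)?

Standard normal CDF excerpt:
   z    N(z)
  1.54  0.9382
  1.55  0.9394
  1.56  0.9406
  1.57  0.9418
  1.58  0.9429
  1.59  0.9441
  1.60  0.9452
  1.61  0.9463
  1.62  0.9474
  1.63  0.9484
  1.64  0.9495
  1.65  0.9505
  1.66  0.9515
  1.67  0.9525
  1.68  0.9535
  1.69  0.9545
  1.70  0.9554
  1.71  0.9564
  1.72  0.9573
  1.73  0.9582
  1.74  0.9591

0.9448

T = 0.08333;  σ√T = 0.0722
d₁ = [ln(190/170) + (0.024 − 0.005 + ½·0.25²)·0.08333] / (σ√T) = (0.1112 + 0.0042) / 0.0722 = 1.5992 ⇒ 1.60
N(d₁) = N(1.60) = 0.9452
Δ_call = e^(−qT)·N(d₁) = 0.9996·0.9452 = 0.9448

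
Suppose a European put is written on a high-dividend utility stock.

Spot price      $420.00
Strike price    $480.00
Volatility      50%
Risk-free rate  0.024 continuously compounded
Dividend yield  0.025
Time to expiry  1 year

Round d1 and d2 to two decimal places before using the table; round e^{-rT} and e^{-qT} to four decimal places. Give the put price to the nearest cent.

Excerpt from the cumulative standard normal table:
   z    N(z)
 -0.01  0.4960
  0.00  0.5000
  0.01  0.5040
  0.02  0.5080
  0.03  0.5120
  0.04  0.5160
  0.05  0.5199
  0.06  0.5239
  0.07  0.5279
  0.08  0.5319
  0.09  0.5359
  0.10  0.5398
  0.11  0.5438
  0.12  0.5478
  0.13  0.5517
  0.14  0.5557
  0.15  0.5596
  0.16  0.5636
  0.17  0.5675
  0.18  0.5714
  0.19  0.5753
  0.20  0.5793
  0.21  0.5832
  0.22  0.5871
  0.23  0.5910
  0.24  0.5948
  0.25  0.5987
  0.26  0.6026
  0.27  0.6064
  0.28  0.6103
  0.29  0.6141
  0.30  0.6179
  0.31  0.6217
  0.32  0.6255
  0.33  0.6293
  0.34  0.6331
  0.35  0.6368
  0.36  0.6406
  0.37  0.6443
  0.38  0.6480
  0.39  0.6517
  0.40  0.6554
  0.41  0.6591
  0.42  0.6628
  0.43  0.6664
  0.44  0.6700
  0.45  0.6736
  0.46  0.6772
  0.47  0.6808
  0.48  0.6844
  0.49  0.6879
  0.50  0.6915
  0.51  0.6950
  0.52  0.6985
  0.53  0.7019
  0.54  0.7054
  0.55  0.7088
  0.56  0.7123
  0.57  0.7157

σ√T = 0.5·√1 = 0.5000
d₁ = [ln(420/480) + (0.024 − 0.025 + 0.5²/2)·1] / 0.5000 = [-0.1335 + 0.1240] / 0.5000 = -0.0191 which rounds to -0.02
d₂ = d₁ − σ√T = -0.0191 − 0.5000 = -0.5191 which rounds to -0.52
e^(−qT) = e^(−0.025·1) = 0.9753;  e^(−rT) = e^(−0.024·1) = 0.9763
N(−d₂) = N(0.52) = 0.6985;  N(−d₁) = N(0.02) = 0.5080
P = 480·0.9763·0.6985 − 420·0.9753·0.5080 = 327.3339 − 208.0900 = 119.2439

$119.24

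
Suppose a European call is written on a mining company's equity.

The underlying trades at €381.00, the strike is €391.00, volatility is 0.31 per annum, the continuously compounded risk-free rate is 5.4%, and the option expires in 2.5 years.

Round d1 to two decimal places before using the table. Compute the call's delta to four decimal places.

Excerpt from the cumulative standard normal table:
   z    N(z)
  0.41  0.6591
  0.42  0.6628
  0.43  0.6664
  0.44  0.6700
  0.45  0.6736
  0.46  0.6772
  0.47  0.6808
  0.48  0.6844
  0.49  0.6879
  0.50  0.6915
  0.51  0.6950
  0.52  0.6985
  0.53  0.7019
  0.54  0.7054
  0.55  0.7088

0.6808

T = 2.5;  σ√T = 0.4902
d₁ = [ln(381/391) + (0.054 + 0.31²/2)·2.5] / 0.4902 = [-0.0259 + 0.2551] / 0.4902 = 0.4676 → 0.47
N(d₁) = N(0.47) = 0.6808
Δ_call = N(d₁) = 0.6808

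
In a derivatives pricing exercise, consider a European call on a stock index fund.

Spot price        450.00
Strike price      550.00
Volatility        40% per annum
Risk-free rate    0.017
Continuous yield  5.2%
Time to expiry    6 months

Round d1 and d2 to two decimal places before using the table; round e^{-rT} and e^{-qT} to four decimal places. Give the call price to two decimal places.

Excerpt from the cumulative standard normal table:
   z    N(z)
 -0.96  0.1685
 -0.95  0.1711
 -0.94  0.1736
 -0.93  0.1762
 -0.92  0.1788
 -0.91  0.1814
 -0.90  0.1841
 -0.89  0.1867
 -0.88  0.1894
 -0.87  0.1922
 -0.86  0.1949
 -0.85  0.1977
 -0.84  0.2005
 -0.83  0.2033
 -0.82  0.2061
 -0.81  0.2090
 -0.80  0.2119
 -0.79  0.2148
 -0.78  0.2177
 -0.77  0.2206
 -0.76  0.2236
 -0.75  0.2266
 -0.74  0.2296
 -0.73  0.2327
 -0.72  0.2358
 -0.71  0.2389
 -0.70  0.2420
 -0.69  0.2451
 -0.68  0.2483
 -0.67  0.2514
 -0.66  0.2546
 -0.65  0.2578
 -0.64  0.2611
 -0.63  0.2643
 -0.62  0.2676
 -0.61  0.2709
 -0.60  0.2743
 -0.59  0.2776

16.96

σ√T = 0.4 × 0.7071 = 0.2828
d₁ = [ln(450/550) + (0.017 − 0.052 + ½·0.4²)·0.5] / (σ√T) = (-0.2007 + 0.0225) / 0.2828 = -0.6299 which rounds to -0.63
d₂ = -0.6299 − 0.2828 = -0.9128 which rounds to -0.91
exp(−qT) = exp(−0.052·0.5) = 0.9743;  exp(−rT) = exp(−0.017·0.5) = 0.9915
N(d₁) = N(-0.63) = 0.2643;  N(d₂) = N(-0.91) = 0.1814
C = 450·0.9743·0.2643 − 550·0.9915·0.1814 = 115.8784 − 98.9220 = 16.9564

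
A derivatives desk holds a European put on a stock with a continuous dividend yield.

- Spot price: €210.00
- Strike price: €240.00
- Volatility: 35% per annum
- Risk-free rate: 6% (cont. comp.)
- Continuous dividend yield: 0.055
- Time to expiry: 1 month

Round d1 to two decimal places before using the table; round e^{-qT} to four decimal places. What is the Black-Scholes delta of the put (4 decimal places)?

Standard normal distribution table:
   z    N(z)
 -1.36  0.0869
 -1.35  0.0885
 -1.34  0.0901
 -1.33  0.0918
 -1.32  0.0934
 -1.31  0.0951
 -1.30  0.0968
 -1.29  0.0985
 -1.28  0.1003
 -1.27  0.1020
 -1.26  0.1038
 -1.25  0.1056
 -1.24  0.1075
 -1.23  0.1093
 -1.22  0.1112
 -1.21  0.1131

-0.8939

T = 0.08333;  σ√T = 0.1010
d₁ = [ln(210/240) + (0.06 − 0.055 + 0.35²/2)·0.08333] / 0.1010 = [-0.1335 + 0.0055] / 0.1010 = -1.2670 → -1.27
N(d₁) = N(-1.27) = 0.1020
Δ_put = e^(−qT)·(N(d₁) − 1) = 0.9954·(0.1020 − 1) = -0.8939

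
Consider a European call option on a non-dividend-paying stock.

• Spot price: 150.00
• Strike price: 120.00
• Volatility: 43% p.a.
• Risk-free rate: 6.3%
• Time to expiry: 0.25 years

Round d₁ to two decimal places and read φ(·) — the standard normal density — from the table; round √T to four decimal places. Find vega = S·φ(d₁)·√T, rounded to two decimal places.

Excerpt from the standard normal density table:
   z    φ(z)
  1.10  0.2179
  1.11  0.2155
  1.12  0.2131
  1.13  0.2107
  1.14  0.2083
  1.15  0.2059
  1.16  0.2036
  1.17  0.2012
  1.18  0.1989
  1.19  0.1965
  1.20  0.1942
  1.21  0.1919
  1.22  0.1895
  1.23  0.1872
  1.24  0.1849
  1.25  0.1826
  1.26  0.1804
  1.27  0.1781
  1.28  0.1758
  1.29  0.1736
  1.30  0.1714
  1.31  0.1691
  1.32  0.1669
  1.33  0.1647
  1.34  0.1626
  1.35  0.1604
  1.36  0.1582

σ√T = 0.43·√0.25 = 0.2150
d₁ = [ln(150/120) + (0.063 + 0.43²/2)·0.25] / 0.2150 = [0.2231 + 0.0389] / 0.2150 = 1.2186 ≈ 1.22
√T = √0.25 = 0.5000
φ(d₁) = φ(1.22) = 0.1895
vega = S·φ(d₁)·√T = 150·0.1895·0.5000 = 14.2125

14.21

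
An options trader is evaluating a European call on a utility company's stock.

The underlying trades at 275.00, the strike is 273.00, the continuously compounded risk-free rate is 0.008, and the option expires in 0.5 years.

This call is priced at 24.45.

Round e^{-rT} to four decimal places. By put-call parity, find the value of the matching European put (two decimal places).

e^(−rT) = e^(−0.008·0.5) = 0.9960
Put-call parity: C − P = S − K·e^(−rT) = 275 − 273·0.9960 = 275 − 271.9080 = 3.0920
P = C − (C − P) = 24.45 − (3.0920) = 21.3580

21.36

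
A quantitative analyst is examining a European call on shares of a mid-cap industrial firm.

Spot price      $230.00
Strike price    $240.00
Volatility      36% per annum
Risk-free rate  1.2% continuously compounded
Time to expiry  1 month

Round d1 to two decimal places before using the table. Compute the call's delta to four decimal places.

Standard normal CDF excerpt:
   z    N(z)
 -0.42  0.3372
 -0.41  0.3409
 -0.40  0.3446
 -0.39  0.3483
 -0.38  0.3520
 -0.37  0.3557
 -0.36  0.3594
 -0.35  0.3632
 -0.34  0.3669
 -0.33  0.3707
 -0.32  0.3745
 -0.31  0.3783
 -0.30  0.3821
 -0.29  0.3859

0.3632

σ√T = 0.36 × 0.2887 = 0.1039
d₁ = [ln(230/240) + (0.012 + 0.36²/2)·0.08333] / 0.1039 = [-0.0426 + 0.0064] / 0.1039 = -0.3479 which rounds to -0.35
N(d₁) = N(-0.35) = 0.3632
Δ_call = N(d₁) = 0.3632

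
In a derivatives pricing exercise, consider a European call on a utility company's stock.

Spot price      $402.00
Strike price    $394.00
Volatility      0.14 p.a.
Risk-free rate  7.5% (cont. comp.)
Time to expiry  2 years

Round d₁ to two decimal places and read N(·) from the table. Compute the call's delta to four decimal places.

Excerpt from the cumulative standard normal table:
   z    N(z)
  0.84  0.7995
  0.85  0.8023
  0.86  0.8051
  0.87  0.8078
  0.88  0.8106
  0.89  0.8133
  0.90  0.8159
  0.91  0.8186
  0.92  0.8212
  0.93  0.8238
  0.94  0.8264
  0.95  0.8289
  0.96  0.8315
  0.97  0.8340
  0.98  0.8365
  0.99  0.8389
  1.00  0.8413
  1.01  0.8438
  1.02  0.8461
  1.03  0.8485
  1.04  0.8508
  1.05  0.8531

T = 2;  σ√T = 0.1980
ln(S/K) + (r + σ²/2)T = ln(402/394) + (0.075 + 0.14²/2)·2 = 0.0201 + 0.1696 = 0.1897
d₁ = 0.1897 / 0.1980 = 0.9581 which rounds to 0.96
N(d₁) = N(0.96) = 0.8315
Δ_call = N(d₁) = 0.8315

0.8315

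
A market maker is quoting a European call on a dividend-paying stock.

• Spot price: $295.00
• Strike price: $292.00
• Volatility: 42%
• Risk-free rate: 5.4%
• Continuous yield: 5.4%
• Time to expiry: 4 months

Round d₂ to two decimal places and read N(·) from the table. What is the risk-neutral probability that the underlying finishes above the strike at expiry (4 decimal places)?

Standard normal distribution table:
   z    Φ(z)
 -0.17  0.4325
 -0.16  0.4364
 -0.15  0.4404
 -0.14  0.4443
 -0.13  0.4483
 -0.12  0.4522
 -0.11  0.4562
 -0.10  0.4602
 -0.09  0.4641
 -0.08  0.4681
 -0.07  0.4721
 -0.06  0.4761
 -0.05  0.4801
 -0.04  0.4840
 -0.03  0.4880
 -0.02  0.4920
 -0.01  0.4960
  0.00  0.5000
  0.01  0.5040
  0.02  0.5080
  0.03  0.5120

T = 0.3333;  σ√T = 0.2425
d₁ = [ln(295/292) + (0.054 − 0.054 + 0.42²/2)·0.3333] / 0.2425 = [0.0102 + 0.0294] / 0.2425 = 0.1634 ≈ 0.16
d₂ = d₁ − σ√T = 0.1634 − 0.2425 = -0.0791 ≈ -0.08
Pr(exercise) under Q = N(d₂) = 0.4681

0.4681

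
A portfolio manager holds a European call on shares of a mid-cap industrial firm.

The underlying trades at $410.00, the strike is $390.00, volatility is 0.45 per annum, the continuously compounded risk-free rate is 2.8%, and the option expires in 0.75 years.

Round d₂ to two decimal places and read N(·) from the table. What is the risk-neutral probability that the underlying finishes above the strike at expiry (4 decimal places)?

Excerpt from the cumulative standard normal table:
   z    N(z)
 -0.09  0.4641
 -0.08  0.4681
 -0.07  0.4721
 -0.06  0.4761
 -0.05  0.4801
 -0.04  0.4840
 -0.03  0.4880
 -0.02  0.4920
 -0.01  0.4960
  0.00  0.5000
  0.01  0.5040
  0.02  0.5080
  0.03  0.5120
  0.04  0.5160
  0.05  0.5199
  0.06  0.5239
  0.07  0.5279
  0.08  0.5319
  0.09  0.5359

0.4960

σ√T = 0.45 × 0.8660 = 0.3897
d₁ = [ln(410/390) + (0.028 + ½·0.45²)·0.75] / (σ√T) = (0.0500 + 0.0969) / 0.3897 = 0.3771 → 0.38
d₂ = 0.3771 − 0.3897 = -0.0126 → -0.01
Pr(exercise) under Q = N(d₂) = 0.4960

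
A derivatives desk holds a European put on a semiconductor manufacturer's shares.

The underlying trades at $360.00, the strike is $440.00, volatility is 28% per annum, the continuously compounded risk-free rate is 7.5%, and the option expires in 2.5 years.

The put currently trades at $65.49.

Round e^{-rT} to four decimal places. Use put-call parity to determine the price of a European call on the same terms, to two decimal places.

e^(−rT) = e^(−0.075·2.5) = 0.8290
Put-call parity: C − P = S − K·e^(−rT) = 360 − 440·0.8290 = 360 − 364.7600 = -4.7600
C = P + (C − P) = 65.49 + (-4.7600) = 60.7300

$60.73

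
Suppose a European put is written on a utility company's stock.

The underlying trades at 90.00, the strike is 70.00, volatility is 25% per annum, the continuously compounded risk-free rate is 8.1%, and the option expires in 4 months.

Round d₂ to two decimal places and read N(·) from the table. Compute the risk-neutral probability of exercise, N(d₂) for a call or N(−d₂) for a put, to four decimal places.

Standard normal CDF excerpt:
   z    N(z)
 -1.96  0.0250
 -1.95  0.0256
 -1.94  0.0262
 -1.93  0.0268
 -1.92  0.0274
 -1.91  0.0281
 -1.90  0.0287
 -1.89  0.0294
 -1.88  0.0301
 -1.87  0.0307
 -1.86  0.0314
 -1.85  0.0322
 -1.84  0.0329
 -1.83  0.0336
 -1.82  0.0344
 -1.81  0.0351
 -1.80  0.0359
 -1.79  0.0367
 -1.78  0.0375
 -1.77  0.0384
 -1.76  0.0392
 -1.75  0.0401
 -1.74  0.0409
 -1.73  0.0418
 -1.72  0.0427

0.0314

T = 0.3333;  σ√T = 0.1443
ln(S/K) + (r + σ²/2)T = ln(90/70) + (0.081 + 0.25²/2)·0.3333 = 0.2513 + 0.0374 = 0.2887
d₁ = 0.2887 / 0.1443 = 2.0004 → 2.00
d₂ = d₁ − σ√T = 2.0004 − 0.1443 = 1.8561 → 1.86
Pr(exercise) under Q = N(−d₂) = N(-1.86) = 0.0314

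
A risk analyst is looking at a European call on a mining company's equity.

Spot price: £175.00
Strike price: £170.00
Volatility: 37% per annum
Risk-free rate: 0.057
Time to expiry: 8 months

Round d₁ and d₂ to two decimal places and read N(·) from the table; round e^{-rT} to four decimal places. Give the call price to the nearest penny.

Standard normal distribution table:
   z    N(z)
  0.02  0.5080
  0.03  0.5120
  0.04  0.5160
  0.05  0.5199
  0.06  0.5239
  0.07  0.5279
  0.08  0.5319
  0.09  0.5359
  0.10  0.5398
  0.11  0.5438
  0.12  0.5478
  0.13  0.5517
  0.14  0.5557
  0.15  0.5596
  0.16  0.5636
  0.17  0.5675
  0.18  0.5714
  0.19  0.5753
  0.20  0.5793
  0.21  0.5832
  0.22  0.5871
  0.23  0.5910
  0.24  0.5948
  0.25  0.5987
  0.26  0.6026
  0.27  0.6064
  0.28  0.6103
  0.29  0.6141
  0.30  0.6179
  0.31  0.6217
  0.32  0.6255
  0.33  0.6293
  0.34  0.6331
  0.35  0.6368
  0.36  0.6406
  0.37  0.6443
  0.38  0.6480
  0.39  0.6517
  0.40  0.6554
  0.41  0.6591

σ√T = 0.37 × 0.8165 = 0.3021
d₁ = [ln(175/170) + (0.057 + 0.37²/2)·0.6667] / 0.3021 = [0.0290 + 0.0836] / 0.3021 = 0.3728 ⇒ 0.37
d₂ = d₁ − σ√T = 0.3728 − 0.3021 = 0.0707 ⇒ 0.07
e^(−rT) = e^(−0.057·0.6667) = 0.9627
N(d₁) = N(0.37) = 0.6443;  N(d₂) = N(0.07) = 0.5279
C = 175·0.6443 − 170·0.9627·0.5279 = 112.7525 − 86.3956 = 26.3569

£26.36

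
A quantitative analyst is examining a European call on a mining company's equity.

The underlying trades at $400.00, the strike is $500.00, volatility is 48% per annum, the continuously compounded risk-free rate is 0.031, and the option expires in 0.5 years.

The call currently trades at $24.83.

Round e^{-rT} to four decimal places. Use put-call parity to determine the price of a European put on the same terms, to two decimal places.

$117.13

exp(−rT) = exp(−0.031·0.5) = 0.9846
Put-call parity: C − P = S − K·e^(−rT) = 400 − 500·0.9846 = 400 − 492.3000 = -92.3000
P = C − (C − P) = 24.83 − (-92.3000) = 117.1300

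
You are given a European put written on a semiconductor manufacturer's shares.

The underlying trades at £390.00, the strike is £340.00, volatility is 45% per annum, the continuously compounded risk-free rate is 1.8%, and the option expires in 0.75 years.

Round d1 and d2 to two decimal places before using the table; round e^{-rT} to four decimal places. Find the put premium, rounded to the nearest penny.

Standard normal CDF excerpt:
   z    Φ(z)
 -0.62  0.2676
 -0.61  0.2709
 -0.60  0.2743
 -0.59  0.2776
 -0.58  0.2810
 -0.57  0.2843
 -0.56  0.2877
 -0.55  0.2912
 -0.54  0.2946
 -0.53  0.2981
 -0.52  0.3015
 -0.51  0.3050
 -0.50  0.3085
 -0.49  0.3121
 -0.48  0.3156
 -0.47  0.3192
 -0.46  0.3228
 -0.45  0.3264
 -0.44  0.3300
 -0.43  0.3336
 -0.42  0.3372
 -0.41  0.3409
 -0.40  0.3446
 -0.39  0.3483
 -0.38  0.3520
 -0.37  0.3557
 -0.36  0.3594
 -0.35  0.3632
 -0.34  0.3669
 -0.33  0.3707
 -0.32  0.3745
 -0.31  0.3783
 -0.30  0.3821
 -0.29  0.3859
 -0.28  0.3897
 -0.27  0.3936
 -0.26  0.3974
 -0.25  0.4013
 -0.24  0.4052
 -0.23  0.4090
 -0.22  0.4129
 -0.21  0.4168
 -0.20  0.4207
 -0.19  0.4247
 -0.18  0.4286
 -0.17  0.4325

T = 0.75;  σ√T = 0.3897
d₁ = [ln(390/340) + (0.018 + 0.45²/2)·0.75] / 0.3897 = [0.1372 + 0.0894] / 0.3897 = 0.5816 ⇒ 0.58
d₂ = d₁ − σ√T = 0.5816 − 0.3897 = 0.1918 ⇒ 0.19
exp(−rT) = exp(−0.018·0.75) = 0.9866
P = 340·0.9866·N(-0.19) − 390·N(-0.58) = 340·0.9866·0.4247 − 390·0.2810 = 142.4631 − 109.5900 = 32.8731

£32.87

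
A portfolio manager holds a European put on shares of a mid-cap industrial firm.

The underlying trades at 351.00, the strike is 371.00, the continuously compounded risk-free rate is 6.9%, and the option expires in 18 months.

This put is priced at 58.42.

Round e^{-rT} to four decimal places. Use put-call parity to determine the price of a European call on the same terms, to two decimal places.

74.89

exp(−rT) = exp(−0.069·1.5) = 0.9017
Put-call parity: C − P = S − K·e^(−rT) = 351 − 371·0.9017 = 351 − 334.5307 = 16.4693
C = P + (C − P) = 58.42 + (16.4693) = 74.8893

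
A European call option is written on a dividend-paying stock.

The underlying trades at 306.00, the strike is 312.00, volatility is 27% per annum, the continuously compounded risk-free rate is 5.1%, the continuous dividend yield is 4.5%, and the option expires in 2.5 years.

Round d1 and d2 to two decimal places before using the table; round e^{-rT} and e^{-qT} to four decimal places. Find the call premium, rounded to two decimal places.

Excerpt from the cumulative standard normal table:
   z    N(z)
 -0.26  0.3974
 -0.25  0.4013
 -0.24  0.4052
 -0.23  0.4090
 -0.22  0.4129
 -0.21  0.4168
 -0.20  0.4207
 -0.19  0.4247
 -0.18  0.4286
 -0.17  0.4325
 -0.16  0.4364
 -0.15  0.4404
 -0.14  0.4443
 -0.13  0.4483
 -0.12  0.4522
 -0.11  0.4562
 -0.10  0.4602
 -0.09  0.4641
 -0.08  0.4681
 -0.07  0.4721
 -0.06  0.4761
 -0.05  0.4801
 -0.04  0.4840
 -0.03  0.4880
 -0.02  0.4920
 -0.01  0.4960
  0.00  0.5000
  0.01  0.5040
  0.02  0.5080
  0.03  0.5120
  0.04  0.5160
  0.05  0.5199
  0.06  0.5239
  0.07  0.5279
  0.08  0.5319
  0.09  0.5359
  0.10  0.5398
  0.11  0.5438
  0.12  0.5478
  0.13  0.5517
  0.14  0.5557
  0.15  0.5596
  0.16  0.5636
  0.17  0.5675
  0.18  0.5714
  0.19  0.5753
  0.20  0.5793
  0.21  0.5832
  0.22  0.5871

45.00

T = 2.5;  σ√T = 0.4269
d₁ = [ln(306/312) + (0.051 − 0.045 + 0.27²/2)·2.5] / 0.4269 = [-0.0194 + 0.1061] / 0.4269 = 0.2031 ≈ 0.20
d₂ = d₁ − σ√T = 0.2031 − 0.4269 = -0.2238 ≈ -0.22
exp(−qT) = exp(−0.045·2.5) = 0.8936;  exp(−rT) = exp(−0.051·2.5) = 0.8803
N(d₁) = N(0.20) = 0.5793;  N(d₂) = N(-0.22) = 0.4129
C = 306·0.8936·0.5793 − 312·0.8803·0.4129 = 158.4047 − 113.4045 = 45.0002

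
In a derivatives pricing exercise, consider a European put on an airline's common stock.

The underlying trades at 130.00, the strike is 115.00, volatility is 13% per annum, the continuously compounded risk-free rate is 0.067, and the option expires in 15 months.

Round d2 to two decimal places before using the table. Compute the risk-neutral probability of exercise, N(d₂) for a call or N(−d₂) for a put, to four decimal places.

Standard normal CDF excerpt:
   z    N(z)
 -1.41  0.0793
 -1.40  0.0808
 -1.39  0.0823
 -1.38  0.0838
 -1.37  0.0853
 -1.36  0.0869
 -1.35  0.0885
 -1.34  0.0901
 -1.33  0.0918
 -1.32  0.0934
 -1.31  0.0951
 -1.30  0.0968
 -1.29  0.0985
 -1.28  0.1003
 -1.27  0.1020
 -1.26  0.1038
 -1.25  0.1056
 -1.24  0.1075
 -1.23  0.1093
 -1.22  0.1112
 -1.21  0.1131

0.0885

σ√T = 0.13 × 1.1180 = 0.1453
ln(S/K) + (r + σ²/2)T = ln(130/115) + (0.067 + 0.13²/2)·1.25 = 0.1226 + 0.0943 = 0.2169
d₁ = 0.2169 / 0.1453 = 1.4924 ≈ 1.49
d₂ = d₁ − σ√T = 1.4924 − 0.1453 = 1.3471 ≈ 1.35
Risk-neutral Pr[S_T < K] = N(−d₂) = N(-1.35) = 0.0885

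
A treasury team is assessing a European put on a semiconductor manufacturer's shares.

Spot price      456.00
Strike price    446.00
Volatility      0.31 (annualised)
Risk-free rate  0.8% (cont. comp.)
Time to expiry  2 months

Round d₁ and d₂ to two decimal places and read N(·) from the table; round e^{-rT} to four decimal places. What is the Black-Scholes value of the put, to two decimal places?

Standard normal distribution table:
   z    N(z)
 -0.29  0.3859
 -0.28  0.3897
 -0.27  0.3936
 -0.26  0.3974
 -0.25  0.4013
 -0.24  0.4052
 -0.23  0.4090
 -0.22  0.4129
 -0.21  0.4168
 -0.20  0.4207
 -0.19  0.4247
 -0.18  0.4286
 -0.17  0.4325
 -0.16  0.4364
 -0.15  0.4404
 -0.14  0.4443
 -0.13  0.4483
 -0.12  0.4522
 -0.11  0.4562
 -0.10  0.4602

18.43

σ√T = 0.31·√0.1667 = 0.1266
d₁ = [ln(456/446) + (0.008 + ½·0.31²)·0.1667] / (σ√T) = (0.0222 + 0.0093) / 0.1266 = 0.2490 ⇒ 0.25
d₂ = 0.2490 − 0.1266 = 0.1225 ⇒ 0.12
e^(−rT) = e^(−0.008·0.1667) = 0.9987
N(−d₂) = N(-0.12) = 0.4522;  N(−d₁) = N(-0.25) = 0.4013
P = 446·0.9987·0.4522 − 456·0.4013 = 201.4190 − 182.9928 = 18.4262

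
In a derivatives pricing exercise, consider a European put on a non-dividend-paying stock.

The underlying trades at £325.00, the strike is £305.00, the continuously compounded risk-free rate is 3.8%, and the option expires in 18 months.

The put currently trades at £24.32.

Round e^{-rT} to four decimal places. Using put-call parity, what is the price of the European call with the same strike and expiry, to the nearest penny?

£61.22

e^(−rT) = e^(−0.038·1.5) = 0.9446
Put-call parity: C − P = S − K·e^(−rT) = 325 − 305·0.9446 = 325 − 288.1030 = 36.8970
C = P + (C − P) = 24.32 + (36.8970) = 61.2170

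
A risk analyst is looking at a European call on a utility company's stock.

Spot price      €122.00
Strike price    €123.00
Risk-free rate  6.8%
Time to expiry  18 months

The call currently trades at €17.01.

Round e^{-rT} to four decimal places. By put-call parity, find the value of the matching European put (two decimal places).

exp(−rT) = exp(−0.068·1.5) = 0.9030
Put-call parity: C − P = S − K·e^(−rT) = 122 − 123·0.9030 = 122 − 111.0690 = 10.9310
P = C − (C − P) = 17.01 − (10.9310) = 6.0790

€6.08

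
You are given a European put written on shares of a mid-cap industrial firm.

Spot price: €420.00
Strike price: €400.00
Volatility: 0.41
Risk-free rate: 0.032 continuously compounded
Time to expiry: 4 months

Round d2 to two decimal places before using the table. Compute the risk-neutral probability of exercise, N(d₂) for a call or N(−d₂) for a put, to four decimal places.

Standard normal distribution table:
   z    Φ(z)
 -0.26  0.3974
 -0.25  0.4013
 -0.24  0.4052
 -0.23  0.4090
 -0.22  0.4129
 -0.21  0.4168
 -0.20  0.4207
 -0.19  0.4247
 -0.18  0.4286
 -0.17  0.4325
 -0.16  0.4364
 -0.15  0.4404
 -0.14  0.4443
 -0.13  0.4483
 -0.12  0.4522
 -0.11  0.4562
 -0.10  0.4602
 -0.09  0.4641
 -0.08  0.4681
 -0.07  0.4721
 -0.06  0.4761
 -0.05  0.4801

0.4483

T = 0.3333;  σ√T = 0.2367
d₁ = [ln(420/400) + (0.032 + 0.41²/2)·0.3333] / 0.2367 = [0.0488 + 0.0387] / 0.2367 = 0.3695 ⇒ 0.37
d₂ = d₁ − σ√T = 0.3695 − 0.2367 = 0.1328 ⇒ 0.13
Pr(exercise) under Q = N(−d₂) = N(-0.13) = 0.4483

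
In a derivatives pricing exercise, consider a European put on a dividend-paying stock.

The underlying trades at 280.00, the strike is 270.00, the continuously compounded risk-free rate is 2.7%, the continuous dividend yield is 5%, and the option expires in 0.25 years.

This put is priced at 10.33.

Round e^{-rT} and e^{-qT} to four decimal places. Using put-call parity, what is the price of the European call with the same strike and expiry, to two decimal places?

e^(−qT) = e^(−0.05·0.25) = 0.9876;  e^(−rT) = e^(−0.027·0.25) = 0.9933
Put-call parity: C − P = S·e^(−qT) − K·e^(−rT) = 280·0.9876 − 270·0.9933 = 276.5280 − 268.1910 = 8.3370
C = P + (C − P) = 10.33 + (8.3370) = 18.6670

18.67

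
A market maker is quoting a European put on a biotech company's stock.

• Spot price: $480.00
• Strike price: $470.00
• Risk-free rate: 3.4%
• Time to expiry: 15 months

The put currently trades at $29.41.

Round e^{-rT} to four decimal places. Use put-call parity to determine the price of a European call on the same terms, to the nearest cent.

e^(−rT) = e^(−0.034·1.25) = 0.9584
Put-call parity: C − P = S − K·e^(−rT) = 480 − 470·0.9584 = 480 − 450.4480 = 29.5520
C = P + (C − P) = 29.41 + (29.5520) = 58.9620

$58.96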